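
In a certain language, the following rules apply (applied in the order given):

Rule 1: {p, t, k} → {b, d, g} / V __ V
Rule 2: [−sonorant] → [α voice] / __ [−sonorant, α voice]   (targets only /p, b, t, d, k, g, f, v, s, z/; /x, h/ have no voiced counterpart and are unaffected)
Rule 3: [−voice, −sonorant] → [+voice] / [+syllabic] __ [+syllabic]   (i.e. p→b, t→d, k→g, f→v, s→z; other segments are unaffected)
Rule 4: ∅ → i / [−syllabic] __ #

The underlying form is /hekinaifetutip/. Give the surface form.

Rule 1 (intervocalic voicing): /k/ is a voiceless stop between vowels /e/ and /i/, so it voices to [g]. /t/ is a voiceless stop between vowels /e/ and /u/, so it voices to [d]. /t/ is a voiceless stop between vowels /u/ and /i/, so it voices to [d]. /hekinaifetutip/ → heginaifedudip.
Rule 2 (regressive voicing assimilation): no segment meets the environment; /heginaifedudip/ is unchanged.
Rule 3 (intervocalic voicing): /f/ is a voiceless obstruent between vowels /i/ and /e/, so it voices to [v]. /heginaifedudip/ → heginaivedudip.
Rule 4 (final i-epenthesis): the form ends in the consonant /p/, so [i] is inserted word-finally. /heginaivedudip/ → heginaivedudipi.

heginaivedudipi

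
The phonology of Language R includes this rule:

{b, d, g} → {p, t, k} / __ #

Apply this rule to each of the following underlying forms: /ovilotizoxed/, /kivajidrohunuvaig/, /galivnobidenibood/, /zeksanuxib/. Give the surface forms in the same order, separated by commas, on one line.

/ovilotizoxed/: /d/ is a voiced stop in word-final position, so it devoices to [t]. → [ovilotizoxet].
/kivajidrohunuvaig/: /g/ is a voiced stop in word-final position, so it devoices to [k]. → [kivajidrohunuvaik].
/galivnobidenibood/: /d/ is a voiced stop in word-final position, so it devoices to [t]. → [galivnobideniboot].
/zeksanuxib/: /b/ is a voiced stop in word-final position, so it devoices to [p]. → [zeksanuxip].

ovilotizoxet, kivajidrohunuvaik, galivnobideniboot, zeksanuxip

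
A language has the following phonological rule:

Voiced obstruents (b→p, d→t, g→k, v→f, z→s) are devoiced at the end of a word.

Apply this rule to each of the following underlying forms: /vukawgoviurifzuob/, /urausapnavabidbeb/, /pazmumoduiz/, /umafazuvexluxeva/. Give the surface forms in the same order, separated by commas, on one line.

/vukawgoviurifzuob/: /b/ is a voiced obstruent in word-final position, so it devoices to [p]. → [vukawgoviurifzuop].
/urausapnavabidbeb/: /b/ is a voiced obstruent in word-final position, so it devoices to [p]. → [urausapnavabidbep].
/pazmumoduiz/: /z/ is a voiced obstruent in word-final position, so it devoices to [s]. → [pazmumoduis].
/umafazuvexluxeva/: the rule's environment is not met; surfaces unchanged as [umafazuvexluxeva].

vukawgoviurifzuop, urausapnavabidbep, pazmumoduis, umafazuvexluxeva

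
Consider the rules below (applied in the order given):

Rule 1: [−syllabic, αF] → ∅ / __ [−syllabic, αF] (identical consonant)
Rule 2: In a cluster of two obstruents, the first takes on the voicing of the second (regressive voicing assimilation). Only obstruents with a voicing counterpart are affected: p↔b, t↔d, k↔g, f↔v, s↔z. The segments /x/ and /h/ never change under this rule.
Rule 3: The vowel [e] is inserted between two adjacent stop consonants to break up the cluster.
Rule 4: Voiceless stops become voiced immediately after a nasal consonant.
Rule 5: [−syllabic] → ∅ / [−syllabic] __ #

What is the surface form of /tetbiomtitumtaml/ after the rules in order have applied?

tedebiomditumdam

Rule 1 (degemination): no segment meets the environment; /tetbiomtitumtaml/ is unchanged.
Rule 2 (regressive voicing assimilation): /t/ precedes the voiced obstruent /b/, so it voices to [d] by assimilation. /tetbiomtitumtaml/ → tedbiomtitumtaml.
Rule 3 (stop-cluster e-epenthesis): /d/ and /b/ form a stop–stop cluster, so [e] is inserted between them. /tedbiomtitumtaml/ → tedebiomtitumtaml.
Rule 4 (post-nasal voicing): /t/ is a voiceless stop immediately after the nasal /m/, so it voices to [d]. /t/ is a voiceless stop immediately after the nasal /m/, so it voices to [d]. /tedebiomtitumtaml/ → tedebiomditumdaml.
Rule 5 (final cluster simplification): /l/ is the second consonant of a word-final cluster /ml/, so it deletes. /tedebiomditumdaml/ → tedebiomditumdam.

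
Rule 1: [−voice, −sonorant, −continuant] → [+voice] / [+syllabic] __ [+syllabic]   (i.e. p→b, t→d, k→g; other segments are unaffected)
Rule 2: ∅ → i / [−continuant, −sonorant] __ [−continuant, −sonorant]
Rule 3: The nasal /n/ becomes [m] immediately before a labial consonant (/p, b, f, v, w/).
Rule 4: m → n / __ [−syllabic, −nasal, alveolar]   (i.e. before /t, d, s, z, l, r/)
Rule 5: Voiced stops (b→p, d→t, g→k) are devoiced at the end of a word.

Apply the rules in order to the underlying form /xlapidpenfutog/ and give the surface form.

Rule 1 (intervocalic voicing): /p/ is a voiceless stop between vowels /a/ and /i/, so it voices to [b]. /t/ is a voiceless stop between vowels /u/ and /o/, so it voices to [d]. /xlapidpenfutog/ → xlabidpenfudog.
Rule 2 (stop-cluster i-epenthesis): /d/ and /p/ form a stop–stop cluster, so [i] is inserted between them. /xlabidpenfudog/ → xlabidipenfudog.
Rule 3 (nasal place assimilation): /n/ precedes the labial consonant /f/, so it assimilates in place to [m]. /xlabidipenfudog/ → xlabidipemfudog.
Rule 4 (nasal place assimilation): no segment meets the environment; /xlabidipemfudog/ is unchanged.
Rule 5 (final devoicing): /g/ is a voiced stop in word-final position, so it devoices to [k]. /xlabidipemfudog/ → xlabidipemfudok.

xlabidipemfudok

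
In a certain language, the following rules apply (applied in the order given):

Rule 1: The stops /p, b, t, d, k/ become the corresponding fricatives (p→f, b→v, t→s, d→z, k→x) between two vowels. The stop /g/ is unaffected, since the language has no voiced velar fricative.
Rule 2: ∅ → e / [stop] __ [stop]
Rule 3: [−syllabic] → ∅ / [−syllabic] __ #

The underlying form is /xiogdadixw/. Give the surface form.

Rule 1 (intervocalic spirantization): /d/ is a stop between vowels /a/ and /i/, so it spirantizes to the fricative [z]. /xiogdadixw/ → xiogdazixw.
Rule 2 (stop-cluster e-epenthesis): /g/ and /d/ form a stop–stop cluster, so [e] is inserted between them. /xiogdazixw/ → xiogedazixw.
Rule 3 (final cluster simplification): /w/ is the second consonant of a word-final cluster /xw/, so it deletes. /xiogedazixw/ → xiogedazix.

xiogedazix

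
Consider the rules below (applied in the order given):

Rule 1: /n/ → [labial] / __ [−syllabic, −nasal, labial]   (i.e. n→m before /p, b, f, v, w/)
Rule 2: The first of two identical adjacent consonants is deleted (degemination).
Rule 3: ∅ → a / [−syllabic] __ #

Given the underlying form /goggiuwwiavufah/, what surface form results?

gogiuwiavufaha

Rule 1 (nasal place assimilation): no segment meets the environment; /goggiuwwiavufah/ is unchanged.
Rule 2 (degemination): /gg/ is a geminate; the first /g/ deletes. /ww/ is a geminate; the first /w/ deletes. /goggiuwwiavufah/ → gogiuwiavufah.
Rule 3 (final a-epenthesis): the form ends in the consonant /h/, so [a] is inserted word-finally. /gogiuwiavufah/ → gogiuwiavufaha.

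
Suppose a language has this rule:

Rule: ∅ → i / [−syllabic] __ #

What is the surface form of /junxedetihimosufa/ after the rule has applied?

junxedetihimosufa

No segment of /junxedetihimosufa/ meets the structural description of the rule, so the form surfaces unchanged.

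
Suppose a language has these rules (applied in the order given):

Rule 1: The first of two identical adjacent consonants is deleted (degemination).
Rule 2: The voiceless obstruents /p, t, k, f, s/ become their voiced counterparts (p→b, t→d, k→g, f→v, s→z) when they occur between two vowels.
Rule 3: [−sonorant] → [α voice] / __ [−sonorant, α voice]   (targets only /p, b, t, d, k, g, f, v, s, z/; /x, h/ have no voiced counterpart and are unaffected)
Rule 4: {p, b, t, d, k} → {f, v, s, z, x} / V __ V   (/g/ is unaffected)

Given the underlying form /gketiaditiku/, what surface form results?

Rule 1 (degemination): no segment meets the environment; /gketiaditiku/ is unchanged.
Rule 2 (intervocalic voicing): /t/ is a voiceless obstruent between vowels /e/ and /i/, so it voices to [d]. /t/ is a voiceless obstruent between vowels /i/ and /i/, so it voices to [d]. /k/ is a voiceless obstruent between vowels /i/ and /u/, so it voices to [g]. /gketiaditiku/ → gkediadidigu.
Rule 3 (regressive voicing assimilation): /g/ precedes the voiceless obstruent /k/, so it devoices to [k] by assimilation. /gkediadidigu/ → kkediadidigu.
Rule 4 (intervocalic spirantization): /d/ is a stop between vowels /e/ and /i/, so it spirantizes to the fricative [z]. /d/ is a stop between vowels /a/ and /i/, so it spirantizes to the fricative [z]. /d/ is a stop between vowels /i/ and /i/, so it spirantizes to the fricative [z]. /kkediadidigu/ → kkeziazizigu.

kkeziazizigu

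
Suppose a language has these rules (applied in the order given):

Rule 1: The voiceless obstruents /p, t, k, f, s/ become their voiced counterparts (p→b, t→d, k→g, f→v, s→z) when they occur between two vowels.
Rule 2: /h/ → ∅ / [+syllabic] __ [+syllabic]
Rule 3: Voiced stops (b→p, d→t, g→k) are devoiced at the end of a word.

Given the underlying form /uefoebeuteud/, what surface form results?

uevoebeudeut

Rule 1 (intervocalic voicing): /f/ is a voiceless obstruent between vowels /e/ and /o/, so it voices to [v]. /t/ is a voiceless obstruent between vowels /u/ and /e/, so it voices to [d]. /uefoebeuteud/ → uevoebeudeud.
Rule 2 (intervocalic h-deletion): no segment meets the environment; /uevoebeudeud/ is unchanged.
Rule 3 (final devoicing): /d/ is a voiced stop in word-final position, so it devoices to [t]. /uevoebeudeud/ → uevoebeudeut.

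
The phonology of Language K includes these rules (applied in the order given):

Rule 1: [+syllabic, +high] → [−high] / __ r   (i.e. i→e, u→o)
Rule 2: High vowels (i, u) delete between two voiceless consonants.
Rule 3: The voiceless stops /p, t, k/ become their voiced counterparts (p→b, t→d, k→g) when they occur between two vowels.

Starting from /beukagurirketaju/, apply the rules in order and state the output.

beugagorerkedaju

Rule 1 (pre-rhotic lowering): /u/ is a high vowel immediately before /r/, so it lowers to [o]. /i/ is a high vowel immediately before /r/, so it lowers to [e]. /beukagurirketaju/ → beukagorerketaju.
Rule 2 (high vowel syncope): no segment meets the environment; /beukagorerketaju/ is unchanged.
Rule 3 (intervocalic voicing): /k/ is a voiceless stop between vowels /u/ and /a/, so it voices to [g]. /t/ is a voiceless stop between vowels /e/ and /a/, so it voices to [d]. /beukagorerketaju/ → beugagorerkedaju.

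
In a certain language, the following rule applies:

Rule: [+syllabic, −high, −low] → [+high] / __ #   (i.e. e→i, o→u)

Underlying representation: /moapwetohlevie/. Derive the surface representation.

/e/ is a mid vowel in word-final position, so it raises to [i].
The other instances of /o/, /e/ do not occur in the required environment and remain unchanged.
Surface form: [moapwetohlevii].

moapwetohlevii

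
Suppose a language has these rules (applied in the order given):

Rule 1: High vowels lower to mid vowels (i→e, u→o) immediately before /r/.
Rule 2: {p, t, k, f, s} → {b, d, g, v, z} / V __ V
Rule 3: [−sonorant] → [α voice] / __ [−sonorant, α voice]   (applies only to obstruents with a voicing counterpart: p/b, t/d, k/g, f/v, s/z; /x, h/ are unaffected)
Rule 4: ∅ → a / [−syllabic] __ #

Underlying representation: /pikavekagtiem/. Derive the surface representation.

Rule 1 (pre-rhotic lowering): no segment meets the environment; /pikavekagtiem/ is unchanged.
Rule 2 (intervocalic voicing): /k/ is a voiceless obstruent between vowels /i/ and /a/, so it voices to [g]. /k/ is a voiceless obstruent between vowels /e/ and /a/, so it voices to [g]. /pikavekagtiem/ → pigavegagtiem.
Rule 3 (regressive voicing assimilation): /g/ precedes the voiceless obstruent /t/, so it devoices to [k] by assimilation. /pigavegagtiem/ → pigavegaktiem.
Rule 4 (final a-epenthesis): the form ends in the consonant /m/, so [a] is inserted word-finally. /pigavegaktiem/ → pigavegaktiema.

pigavegaktiema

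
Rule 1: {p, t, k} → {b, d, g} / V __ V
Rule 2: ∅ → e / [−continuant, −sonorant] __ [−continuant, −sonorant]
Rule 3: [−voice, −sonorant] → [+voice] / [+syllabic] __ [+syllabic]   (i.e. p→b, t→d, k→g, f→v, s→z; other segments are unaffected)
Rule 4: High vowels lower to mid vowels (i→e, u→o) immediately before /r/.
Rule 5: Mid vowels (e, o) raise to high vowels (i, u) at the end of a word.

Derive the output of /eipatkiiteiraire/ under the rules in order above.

Rule 1 (intervocalic voicing): /p/ is a voiceless stop between vowels /i/ and /a/, so it voices to [b]. /t/ is a voiceless stop between vowels /i/ and /e/, so it voices to [d]. /eipatkiiteiraire/ → eibatkiideiraire.
Rule 2 (stop-cluster e-epenthesis): /t/ and /k/ form a stop–stop cluster, so [e] is inserted between them. /eibatkiideiraire/ → eibatekiideiraire.
Rule 3 (intervocalic voicing): /t/ is a voiceless obstruent between vowels /a/ and /e/, so it voices to [d]. /k/ is a voiceless obstruent between vowels /e/ and /i/, so it voices to [g]. /eibatekiideiraire/ → eibadegiideiraire.
Rule 4 (pre-rhotic lowering): /i/ is a high vowel immediately before /r/, so it lowers to [e]. /i/ is a high vowel immediately before /r/, so it lowers to [e]. /eibadegiideiraire/ → eibadegiideeraere.
Rule 5 (final vowel raising): /e/ is a mid vowel in word-final position, so it raises to [i]. /eibadegiideeraere/ → eibadegiideeraeri.

eibadegiideeraeri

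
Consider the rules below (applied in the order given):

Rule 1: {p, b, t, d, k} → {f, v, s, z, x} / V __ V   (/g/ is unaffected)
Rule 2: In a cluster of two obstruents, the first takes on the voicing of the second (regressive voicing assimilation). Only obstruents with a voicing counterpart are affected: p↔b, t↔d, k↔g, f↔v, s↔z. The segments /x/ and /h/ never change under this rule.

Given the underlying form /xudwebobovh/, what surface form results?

Rule 1 (intervocalic spirantization): /b/ is a stop between vowels /e/ and /o/, so it spirantizes to the fricative [v]. /b/ is a stop between vowels /o/ and /o/, so it spirantizes to the fricative [v]. /xudwebobovh/ → xudwevovovh.
Rule 2 (regressive voicing assimilation): /v/ precedes the voiceless obstruent /h/, so it devoices to [f] by assimilation. /xudwevovovh/ → xudwevovofh.

xudwevovofh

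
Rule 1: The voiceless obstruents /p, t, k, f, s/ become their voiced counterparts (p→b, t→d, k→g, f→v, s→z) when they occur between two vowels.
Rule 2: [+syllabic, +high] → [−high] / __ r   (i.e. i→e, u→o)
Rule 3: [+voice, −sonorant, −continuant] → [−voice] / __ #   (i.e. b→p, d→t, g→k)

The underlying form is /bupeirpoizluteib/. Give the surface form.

bubeerpoizludeip

Rule 1 (intervocalic voicing): /p/ is a voiceless obstruent between vowels /u/ and /e/, so it voices to [b]. /t/ is a voiceless obstruent between vowels /u/ and /e/, so it voices to [d]. /bupeirpoizluteib/ → bubeirpoizludeib.
Rule 2 (pre-rhotic lowering): /i/ is a high vowel immediately before /r/, so it lowers to [e]. /bubeirpoizludeib/ → bubeerpoizludeib.
Rule 3 (final devoicing): /b/ is a voiced stop in word-final position, so it devoices to [p]. /bubeerpoizludeib/ → bubeerpoizludeip.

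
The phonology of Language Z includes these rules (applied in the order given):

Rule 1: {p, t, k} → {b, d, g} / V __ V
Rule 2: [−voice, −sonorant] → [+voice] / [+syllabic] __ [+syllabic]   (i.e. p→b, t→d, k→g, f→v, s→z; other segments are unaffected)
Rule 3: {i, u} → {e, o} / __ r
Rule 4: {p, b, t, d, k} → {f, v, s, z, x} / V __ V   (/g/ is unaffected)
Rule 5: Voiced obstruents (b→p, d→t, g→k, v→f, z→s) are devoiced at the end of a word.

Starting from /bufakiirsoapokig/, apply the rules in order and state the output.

Rule 1 (intervocalic voicing): /k/ is a voiceless stop between vowels /a/ and /i/, so it voices to [g]. /p/ is a voiceless stop between vowels /a/ and /o/, so it voices to [b]. /k/ is a voiceless stop between vowels /o/ and /i/, so it voices to [g]. /bufakiirsoapokig/ → bufagiirsoabogig.
Rule 2 (intervocalic voicing): /f/ is a voiceless obstruent between vowels /u/ and /a/, so it voices to [v]. /bufagiirsoabogig/ → buvagiirsoabogig.
Rule 3 (pre-rhotic lowering): /i/ is a high vowel immediately before /r/, so it lowers to [e]. /buvagiirsoabogig/ → buvagiersoabogig.
Rule 4 (intervocalic spirantization): /b/ is a stop between vowels /a/ and /o/, so it spirantizes to the fricative [v]. /buvagiersoabogig/ → buvagiersoavogig.
Rule 5 (final devoicing): /g/ is a voiced obstruent in word-final position, so it devoices to [k]. /buvagiersoavogig/ → buvagiersoavogik.

buvagiersoavogik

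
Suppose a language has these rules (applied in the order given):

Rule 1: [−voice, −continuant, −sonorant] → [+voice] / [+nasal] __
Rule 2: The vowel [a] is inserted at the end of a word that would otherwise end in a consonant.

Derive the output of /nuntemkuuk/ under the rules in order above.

nundemguuka

Rule 1 (post-nasal voicing): /t/ is a voiceless stop immediately after the nasal /n/, so it voices to [d]. /k/ is a voiceless stop immediately after the nasal /m/, so it voices to [g]. /nuntemkuuk/ → nundemguuk.
Rule 2 (final a-epenthesis): the form ends in the consonant /k/, so [a] is inserted word-finally. /nundemguuk/ → nundemguuka.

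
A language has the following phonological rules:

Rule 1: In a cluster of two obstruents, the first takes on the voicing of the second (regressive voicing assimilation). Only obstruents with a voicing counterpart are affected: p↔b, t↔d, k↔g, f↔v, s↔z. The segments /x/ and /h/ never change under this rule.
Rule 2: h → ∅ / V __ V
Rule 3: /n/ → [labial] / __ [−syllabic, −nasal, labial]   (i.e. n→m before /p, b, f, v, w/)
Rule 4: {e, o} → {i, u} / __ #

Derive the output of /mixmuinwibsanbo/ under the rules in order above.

Rule 1 (regressive voicing assimilation): /b/ precedes the voiceless obstruent /s/, so it devoices to [p] by assimilation. /mixmuinwibsanbo/ → mixmuinwipsanbo.
Rule 2 (intervocalic h-deletion): no segment meets the environment; /mixmuinwipsanbo/ is unchanged.
Rule 3 (nasal place assimilation): /n/ precedes the labial consonant /w/, so it assimilates in place to [m]. /n/ precedes the labial consonant /b/, so it assimilates in place to [m]. /mixmuinwipsanbo/ → mixmuimwipsambo.
Rule 4 (final vowel raising): /o/ is a mid vowel in word-final position, so it raises to [u]. /mixmuimwipsambo/ → mixmuimwipsambu.

mixmuimwipsambu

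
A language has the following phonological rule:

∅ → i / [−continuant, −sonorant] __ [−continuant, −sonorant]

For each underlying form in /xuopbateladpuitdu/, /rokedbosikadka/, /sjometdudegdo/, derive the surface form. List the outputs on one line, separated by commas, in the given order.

xuopibateladipuitidu, rokedibosikadika, sjometidudegido

/xuopbateladpuitdu/: /p/ and /b/ form a stop–stop cluster, so [i] is inserted between them. /d/ and /p/ form a stop–stop cluster, so [i] is inserted between them. /t/ and /d/ form a stop–stop cluster, so [i] is inserted between them. → [xuopibateladipuitidu].
/rokedbosikadka/: /d/ and /b/ form a stop–stop cluster, so [i] is inserted between them. /d/ and /k/ form a stop–stop cluster, so [i] is inserted between them. → [rokedibosikadika].
/sjometdudegdo/: /t/ and /d/ form a stop–stop cluster, so [i] is inserted between them. /g/ and /d/ form a stop–stop cluster, so [i] is inserted between them. → [sjometidudegido].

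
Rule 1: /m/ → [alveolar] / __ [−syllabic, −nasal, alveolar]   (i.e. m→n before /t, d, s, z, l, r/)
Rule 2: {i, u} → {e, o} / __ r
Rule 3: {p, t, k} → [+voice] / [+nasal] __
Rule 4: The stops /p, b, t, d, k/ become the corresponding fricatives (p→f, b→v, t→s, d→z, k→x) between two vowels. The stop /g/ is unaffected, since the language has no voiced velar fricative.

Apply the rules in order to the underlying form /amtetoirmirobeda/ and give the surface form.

andesoermeroveza

Rule 1 (nasal place assimilation): /m/ precedes the alveolar consonant /t/, so it assimilates in place to [n]. /amtetoirmirobeda/ → antetoirmirobeda.
Rule 2 (pre-rhotic lowering): /i/ is a high vowel immediately before /r/, so it lowers to [e]. /i/ is a high vowel immediately before /r/, so it lowers to [e]. /antetoirmirobeda/ → antetoermerobeda.
Rule 3 (post-nasal voicing): /t/ is a voiceless stop immediately after the nasal /n/, so it voices to [d]. /antetoermerobeda/ → andetoermerobeda.
Rule 4 (intervocalic spirantization): /t/ is a stop between vowels /e/ and /o/, so it spirantizes to the fricative [s]. /b/ is a stop between vowels /o/ and /e/, so it spirantizes to the fricative [v]. /d/ is a stop between vowels /e/ and /a/, so it spirantizes to the fricative [z]. /andetoermerobeda/ → andesoermeroveza.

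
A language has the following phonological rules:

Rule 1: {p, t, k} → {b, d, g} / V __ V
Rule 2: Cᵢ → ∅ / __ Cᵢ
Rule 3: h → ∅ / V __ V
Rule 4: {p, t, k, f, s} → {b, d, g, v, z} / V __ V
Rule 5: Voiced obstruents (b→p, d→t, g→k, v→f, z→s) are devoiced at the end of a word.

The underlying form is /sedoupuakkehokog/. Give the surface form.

sedoubuageogok

Rule 1 (intervocalic voicing): /p/ is a voiceless stop between vowels /u/ and /u/, so it voices to [b]. /k/ is a voiceless stop between vowels /o/ and /o/, so it voices to [g]. /sedoupuakkehokog/ → sedoubuakkehogog.
Rule 2 (degemination): /kk/ is a geminate; the first /k/ deletes. /sedoubuakkehogog/ → sedoubuakehogog.
Rule 3 (intervocalic h-deletion): /h/ occurs between vowels /e/ and /o/, so it deletes. /sedoubuakehogog/ → sedoubuakeogog.
Rule 4 (intervocalic voicing): /k/ is a voiceless obstruent between vowels /a/ and /e/, so it voices to [g]. /sedoubuakeogog/ → sedoubuageogog.
Rule 5 (final devoicing): /g/ is a voiced obstruent in word-final position, so it devoices to [k]. /sedoubuageogog/ → sedoubuageogok.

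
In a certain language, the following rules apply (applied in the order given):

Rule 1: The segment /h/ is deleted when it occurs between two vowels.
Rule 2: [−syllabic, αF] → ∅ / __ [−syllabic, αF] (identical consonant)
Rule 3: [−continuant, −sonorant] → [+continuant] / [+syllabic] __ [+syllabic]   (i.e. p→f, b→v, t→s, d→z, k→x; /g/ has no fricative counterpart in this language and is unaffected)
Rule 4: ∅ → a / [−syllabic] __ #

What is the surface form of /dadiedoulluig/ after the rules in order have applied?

daziezouluiga

Rule 1 (intervocalic h-deletion): no segment meets the environment; /dadiedoulluig/ is unchanged.
Rule 2 (degemination): /ll/ is a geminate; the first /l/ deletes. /dadiedoulluig/ → dadiedouluig.
Rule 3 (intervocalic spirantization): /d/ is a stop between vowels /a/ and /i/, so it spirantizes to the fricative [z]. /d/ is a stop between vowels /e/ and /o/, so it spirantizes to the fricative [z]. /dadiedouluig/ → daziezouluig.
Rule 4 (final a-epenthesis): the form ends in the consonant /g/, so [a] is inserted word-finally. /daziezouluig/ → daziezouluiga.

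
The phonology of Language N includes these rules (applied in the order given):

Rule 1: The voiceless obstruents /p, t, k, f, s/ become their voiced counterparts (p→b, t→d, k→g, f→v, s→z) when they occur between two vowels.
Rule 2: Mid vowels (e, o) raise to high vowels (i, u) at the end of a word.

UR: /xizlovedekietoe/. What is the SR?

Rule 1 (intervocalic voicing): /k/ is a voiceless obstruent between vowels /e/ and /i/, so it voices to [g]. /t/ is a voiceless obstruent between vowels /e/ and /o/, so it voices to [d]. /xizlovedekietoe/ → xizlovedegiedoe.
Rule 2 (final vowel raising): /e/ is a mid vowel in word-final position, so it raises to [i]. /xizlovedegiedoe/ → xizlovedegiedoi.

xizlovedegiedoi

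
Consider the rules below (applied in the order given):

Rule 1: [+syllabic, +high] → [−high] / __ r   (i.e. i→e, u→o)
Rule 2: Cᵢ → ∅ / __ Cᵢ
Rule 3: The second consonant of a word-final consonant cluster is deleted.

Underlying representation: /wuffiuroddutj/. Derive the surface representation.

Rule 1 (pre-rhotic lowering): /u/ is a high vowel immediately before /r/, so it lowers to [o]. /wuffiuroddutj/ → wuffioroddutj.
Rule 2 (degemination): /ff/ is a geminate; the first /f/ deletes. /dd/ is a geminate; the first /d/ deletes. /wuffioroddutj/ → wufiorodutj.
Rule 3 (final cluster simplification): /j/ is the second consonant of a word-final cluster /tj/, so it deletes. /wufiorodutj/ → wufiorodut.

wufiorodut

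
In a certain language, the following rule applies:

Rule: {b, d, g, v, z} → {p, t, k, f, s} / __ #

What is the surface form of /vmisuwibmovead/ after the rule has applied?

/d/ is a voiced obstruent in word-final position, so it devoices to [t].
The other instances of /v/, /b/ do not occur in the required environment and remain unchanged.
Surface form: [vmisuwibmoveat].

vmisuwibmoveat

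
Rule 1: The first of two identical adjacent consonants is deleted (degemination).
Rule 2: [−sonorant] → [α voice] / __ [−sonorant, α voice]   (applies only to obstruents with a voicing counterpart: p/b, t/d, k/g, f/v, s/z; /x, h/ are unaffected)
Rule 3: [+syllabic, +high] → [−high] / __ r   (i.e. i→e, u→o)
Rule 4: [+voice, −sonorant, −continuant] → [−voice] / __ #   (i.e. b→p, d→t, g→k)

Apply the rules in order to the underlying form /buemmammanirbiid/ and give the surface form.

Rule 1 (degemination): /mm/ is a geminate; the first /m/ deletes. /mm/ is a geminate; the first /m/ deletes. /buemmammanirbiid/ → buemamanirbiid.
Rule 2 (regressive voicing assimilation): no segment meets the environment; /buemamanirbiid/ is unchanged.
Rule 3 (pre-rhotic lowering): /i/ is a high vowel immediately before /r/, so it lowers to [e]. /buemamanirbiid/ → buemamanerbiid.
Rule 4 (final devoicing): /d/ is a voiced stop in word-final position, so it devoices to [t]. /buemamanerbiid/ → buemamanerbiit.

buemamanerbiit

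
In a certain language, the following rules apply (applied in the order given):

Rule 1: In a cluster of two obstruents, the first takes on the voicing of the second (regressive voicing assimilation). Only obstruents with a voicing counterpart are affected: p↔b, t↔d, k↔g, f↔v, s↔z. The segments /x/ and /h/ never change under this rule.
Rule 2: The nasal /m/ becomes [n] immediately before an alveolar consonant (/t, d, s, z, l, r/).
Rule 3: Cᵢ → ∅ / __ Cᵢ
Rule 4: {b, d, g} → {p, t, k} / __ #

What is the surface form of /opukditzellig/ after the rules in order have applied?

Rule 1 (regressive voicing assimilation): /k/ precedes the voiced obstruent /d/, so it voices to [g] by assimilation. /t/ precedes the voiced obstruent /z/, so it voices to [d] by assimilation. /opukditzellig/ → opugdidzellig.
Rule 2 (nasal place assimilation): no segment meets the environment; /opugdidzellig/ is unchanged.
Rule 3 (degemination): /ll/ is a geminate; the first /l/ deletes. /opugdidzellig/ → opugdidzelig.
Rule 4 (final devoicing): /g/ is a voiced stop in word-final position, so it devoices to [k]. /opugdidzelig/ → opugdidzelik.

opugdidzelik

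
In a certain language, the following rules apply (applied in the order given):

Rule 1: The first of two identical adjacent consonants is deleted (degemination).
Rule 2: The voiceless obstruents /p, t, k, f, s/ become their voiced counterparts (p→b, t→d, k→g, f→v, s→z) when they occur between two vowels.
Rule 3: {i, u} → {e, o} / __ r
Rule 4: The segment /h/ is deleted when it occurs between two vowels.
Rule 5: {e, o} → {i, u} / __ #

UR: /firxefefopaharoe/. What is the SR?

ferxevevobaaroi

Rule 1 (degemination): no segment meets the environment; /firxefefopaharoe/ is unchanged.
Rule 2 (intervocalic voicing): /f/ is a voiceless obstruent between vowels /e/ and /e/, so it voices to [v]. /f/ is a voiceless obstruent between vowels /e/ and /o/, so it voices to [v]. /p/ is a voiceless obstruent between vowels /o/ and /a/, so it voices to [b]. /firxefefopaharoe/ → firxevevobaharoe.
Rule 3 (pre-rhotic lowering): /i/ is a high vowel immediately before /r/, so it lowers to [e]. /firxevevobaharoe/ → ferxevevobaharoe.
Rule 4 (intervocalic h-deletion): /h/ occurs between vowels /a/ and /a/, so it deletes. /ferxevevobaharoe/ → ferxevevobaaroe.
Rule 5 (final vowel raising): /e/ is a mid vowel in word-final position, so it raises to [i]. /ferxevevobaaroe/ → ferxevevobaaroi.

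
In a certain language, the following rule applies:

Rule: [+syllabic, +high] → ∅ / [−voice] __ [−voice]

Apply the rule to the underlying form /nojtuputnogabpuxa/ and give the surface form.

nojtptnogabpxa

/u/ is a high vowel flanked by voiceless consonants /t/ and /p/, so it deletes.
/u/ is a high vowel flanked by voiceless consonants /p/ and /t/, so it deletes.
/u/ is a high vowel flanked by voiceless consonants /p/ and /x/, so it deletes.
Surface form: [nojtptnogabpxa].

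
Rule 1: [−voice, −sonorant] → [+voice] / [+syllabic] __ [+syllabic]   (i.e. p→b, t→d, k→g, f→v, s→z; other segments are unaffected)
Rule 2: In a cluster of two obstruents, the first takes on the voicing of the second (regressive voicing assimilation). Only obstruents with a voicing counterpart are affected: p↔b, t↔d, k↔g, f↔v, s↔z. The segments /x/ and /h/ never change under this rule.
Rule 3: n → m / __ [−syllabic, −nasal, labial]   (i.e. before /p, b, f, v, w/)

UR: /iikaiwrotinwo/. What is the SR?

iigaiwrodimwo

Rule 1 (intervocalic voicing): /k/ is a voiceless obstruent between vowels /i/ and /a/, so it voices to [g]. /t/ is a voiceless obstruent between vowels /o/ and /i/, so it voices to [d]. /iikaiwrotinwo/ → iigaiwrodinwo.
Rule 2 (regressive voicing assimilation): no segment meets the environment; /iigaiwrodinwo/ is unchanged.
Rule 3 (nasal place assimilation): /n/ precedes the labial consonant /w/, so it assimilates in place to [m]. /iigaiwrodinwo/ → iigaiwrodimwo.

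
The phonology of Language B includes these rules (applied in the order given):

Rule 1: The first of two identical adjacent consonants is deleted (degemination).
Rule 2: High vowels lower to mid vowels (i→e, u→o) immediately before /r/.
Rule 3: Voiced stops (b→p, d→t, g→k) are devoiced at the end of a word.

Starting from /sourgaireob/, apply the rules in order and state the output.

soorgaereop

Rule 1 (degemination): no segment meets the environment; /sourgaireob/ is unchanged.
Rule 2 (pre-rhotic lowering): /u/ is a high vowel immediately before /r/, so it lowers to [o]. /i/ is a high vowel immediately before /r/, so it lowers to [e]. /sourgaireob/ → soorgaereob.
Rule 3 (final devoicing): /b/ is a voiced stop in word-final position, so it devoices to [p]. /soorgaereob/ → soorgaereop.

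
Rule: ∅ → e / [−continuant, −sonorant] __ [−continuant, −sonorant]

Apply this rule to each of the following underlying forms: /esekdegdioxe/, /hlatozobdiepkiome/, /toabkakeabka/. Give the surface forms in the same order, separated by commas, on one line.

/esekdegdioxe/: /k/ and /d/ form a stop–stop cluster, so [e] is inserted between them. /g/ and /d/ form a stop–stop cluster, so [e] is inserted between them. → [esekedegedioxe].
/hlatozobdiepkiome/: /b/ and /d/ form a stop–stop cluster, so [e] is inserted between them. /p/ and /k/ form a stop–stop cluster, so [e] is inserted between them. → [hlatozobediepekiome].
/toabkakeabka/: /b/ and /k/ form a stop–stop cluster, so [e] is inserted between them. /b/ and /k/ form a stop–stop cluster, so [e] is inserted between them. → [toabekakeabeka].

esekedegedioxe, hlatozobediepekiome, toabekakeabeka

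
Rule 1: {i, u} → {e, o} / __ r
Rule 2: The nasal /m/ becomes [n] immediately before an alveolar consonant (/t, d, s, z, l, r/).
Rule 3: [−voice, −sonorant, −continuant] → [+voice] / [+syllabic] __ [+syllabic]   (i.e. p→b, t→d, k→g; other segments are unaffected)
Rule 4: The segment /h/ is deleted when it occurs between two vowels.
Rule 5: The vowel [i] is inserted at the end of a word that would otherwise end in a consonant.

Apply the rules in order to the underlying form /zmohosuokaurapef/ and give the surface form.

zmoosuogaorabefi

Rule 1 (pre-rhotic lowering): /u/ is a high vowel immediately before /r/, so it lowers to [o]. /zmohosuokaurapef/ → zmohosuokaorapef.
Rule 2 (nasal place assimilation): no segment meets the environment; /zmohosuokaorapef/ is unchanged.
Rule 3 (intervocalic voicing): /k/ is a voiceless stop between vowels /o/ and /a/, so it voices to [g]. /p/ is a voiceless stop between vowels /a/ and /e/, so it voices to [b]. /zmohosuokaorapef/ → zmohosuogaorabef.
Rule 4 (intervocalic h-deletion): /h/ occurs between vowels /o/ and /o/, so it deletes. /zmohosuogaorabef/ → zmoosuogaorabef.
Rule 5 (final i-epenthesis): the form ends in the consonant /f/, so [i] is inserted word-finally. /zmoosuogaorabef/ → zmoosuogaorabefi.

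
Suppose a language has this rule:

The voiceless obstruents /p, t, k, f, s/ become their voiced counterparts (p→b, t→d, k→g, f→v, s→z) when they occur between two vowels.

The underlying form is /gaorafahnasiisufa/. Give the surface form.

gaoravahnaziizuva

/f/ is a voiceless obstruent between vowels /a/ and /a/, so it voices to [v].
/s/ is a voiceless obstruent between vowels /a/ and /i/, so it voices to [z].
/s/ is a voiceless obstruent between vowels /i/ and /u/, so it voices to [z].
/f/ is a voiceless obstruent between vowels /u/ and /a/, so it voices to [v].
Surface form: [gaoravahnaziizuva].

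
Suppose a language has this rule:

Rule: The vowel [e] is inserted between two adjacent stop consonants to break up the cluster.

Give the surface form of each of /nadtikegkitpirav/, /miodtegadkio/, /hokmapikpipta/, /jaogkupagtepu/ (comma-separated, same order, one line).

/nadtikegkitpirav/: /d/ and /t/ form a stop–stop cluster, so [e] is inserted between them. /g/ and /k/ form a stop–stop cluster, so [e] is inserted between them. /t/ and /p/ form a stop–stop cluster, so [e] is inserted between them. → [nadetikegekitepirav].
/miodtegadkio/: /d/ and /t/ form a stop–stop cluster, so [e] is inserted between them. /d/ and /k/ form a stop–stop cluster, so [e] is inserted between them. → [miodetegadekio].
/hokmapikpipta/: /k/ and /p/ form a stop–stop cluster, so [e] is inserted between them. /p/ and /t/ form a stop–stop cluster, so [e] is inserted between them. → [hokmapikepipeta].
/jaogkupagtepu/: /g/ and /k/ form a stop–stop cluster, so [e] is inserted between them. /g/ and /t/ form a stop–stop cluster, so [e] is inserted between them. → [jaogekupagetepu].

nadetikegekitepirav, miodetegadekio, hokmapikepipeta, jaogekupagetepu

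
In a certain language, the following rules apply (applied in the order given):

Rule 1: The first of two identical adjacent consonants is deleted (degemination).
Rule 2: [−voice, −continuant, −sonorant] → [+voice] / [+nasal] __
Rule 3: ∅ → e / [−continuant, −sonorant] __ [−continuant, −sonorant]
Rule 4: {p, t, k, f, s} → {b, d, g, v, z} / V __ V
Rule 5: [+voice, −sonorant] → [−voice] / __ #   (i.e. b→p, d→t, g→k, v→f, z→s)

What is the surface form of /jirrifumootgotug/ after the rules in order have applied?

jirivumoodegoduk

Rule 1 (degemination): /rr/ is a geminate; the first /r/ deletes. /jirrifumootgotug/ → jirifumootgotug.
Rule 2 (post-nasal voicing): no segment meets the environment; /jirifumootgotug/ is unchanged.
Rule 3 (stop-cluster e-epenthesis): /t/ and /g/ form a stop–stop cluster, so [e] is inserted between them. /jirifumootgotug/ → jirifumootegotug.
Rule 4 (intervocalic voicing): /f/ is a voiceless obstruent between vowels /i/ and /u/, so it voices to [v]. /t/ is a voiceless obstruent between vowels /o/ and /e/, so it voices to [d]. /t/ is a voiceless obstruent between vowels /o/ and /u/, so it voices to [d]. /jirifumootegotug/ → jirivumoodegodug.
Rule 5 (final devoicing): /g/ is a voiced obstruent in word-final position, so it devoices to [k]. /jirivumoodegodug/ → jirivumoodegoduk.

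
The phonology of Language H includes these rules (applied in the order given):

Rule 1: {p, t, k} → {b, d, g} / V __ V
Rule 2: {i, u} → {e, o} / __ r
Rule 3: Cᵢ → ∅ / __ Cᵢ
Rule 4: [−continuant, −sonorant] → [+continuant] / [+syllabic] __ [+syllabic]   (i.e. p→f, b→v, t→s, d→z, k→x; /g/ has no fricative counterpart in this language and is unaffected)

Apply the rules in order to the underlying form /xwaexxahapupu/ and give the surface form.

xwaexahavuvu

Rule 1 (intervocalic voicing): /p/ is a voiceless stop between vowels /a/ and /u/, so it voices to [b]. /p/ is a voiceless stop between vowels /u/ and /u/, so it voices to [b]. /xwaexxahapupu/ → xwaexxahabubu.
Rule 2 (pre-rhotic lowering): no segment meets the environment; /xwaexxahabubu/ is unchanged.
Rule 3 (degemination): /xx/ is a geminate; the first /x/ deletes. /xwaexxahabubu/ → xwaexahabubu.
Rule 4 (intervocalic spirantization): /b/ is a stop between vowels /a/ and /u/, so it spirantizes to the fricative [v]. /b/ is a stop between vowels /u/ and /u/, so it spirantizes to the fricative [v]. /xwaexahabubu/ → xwaexahavuvu.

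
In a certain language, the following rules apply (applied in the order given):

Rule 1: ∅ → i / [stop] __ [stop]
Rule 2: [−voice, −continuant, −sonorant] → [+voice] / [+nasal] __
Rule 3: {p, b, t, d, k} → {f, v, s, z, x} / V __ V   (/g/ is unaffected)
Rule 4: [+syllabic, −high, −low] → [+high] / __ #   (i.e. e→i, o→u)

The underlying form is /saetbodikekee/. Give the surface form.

Rule 1 (stop-cluster i-epenthesis): /t/ and /b/ form a stop–stop cluster, so [i] is inserted between them. /saetbodikekee/ → saetibodikekee.
Rule 2 (post-nasal voicing): no segment meets the environment; /saetibodikekee/ is unchanged.
Rule 3 (intervocalic spirantization): /t/ is a stop between vowels /e/ and /i/, so it spirantizes to the fricative [s]. /b/ is a stop between vowels /i/ and /o/, so it spirantizes to the fricative [v]. /d/ is a stop between vowels /o/ and /i/, so it spirantizes to the fricative [z]. /k/ is a stop between vowels /i/ and /e/, so it spirantizes to the fricative [x]. /k/ is a stop between vowels /e/ and /e/, so it spirantizes to the fricative [x]. /saetibodikekee/ → saesivozixexee.
Rule 4 (final vowel raising): /e/ is a mid vowel in word-final position, so it raises to [i]. /saesivozixexee/ → saesivozixexei.

saesivozixexei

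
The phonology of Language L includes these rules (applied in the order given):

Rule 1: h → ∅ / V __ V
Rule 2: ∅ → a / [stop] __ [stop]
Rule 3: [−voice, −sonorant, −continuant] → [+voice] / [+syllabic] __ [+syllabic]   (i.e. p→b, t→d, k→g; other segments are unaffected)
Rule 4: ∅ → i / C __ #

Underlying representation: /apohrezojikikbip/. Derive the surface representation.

Rule 1 (intervocalic h-deletion): no segment meets the environment; /apohrezojikikbip/ is unchanged.
Rule 2 (stop-cluster a-epenthesis): /k/ and /b/ form a stop–stop cluster, so [a] is inserted between them. /apohrezojikikbip/ → apohrezojikikabip.
Rule 3 (intervocalic voicing): /p/ is a voiceless stop between vowels /a/ and /o/, so it voices to [b]. /k/ is a voiceless stop between vowels /i/ and /i/, so it voices to [g]. /k/ is a voiceless stop between vowels /i/ and /a/, so it voices to [g]. /apohrezojikikabip/ → abohrezojigigabip.
Rule 4 (final i-epenthesis): the form ends in the consonant /p/, so [i] is inserted word-finally. /abohrezojigigabip/ → abohrezojigigabipi.

abohrezojigigabipi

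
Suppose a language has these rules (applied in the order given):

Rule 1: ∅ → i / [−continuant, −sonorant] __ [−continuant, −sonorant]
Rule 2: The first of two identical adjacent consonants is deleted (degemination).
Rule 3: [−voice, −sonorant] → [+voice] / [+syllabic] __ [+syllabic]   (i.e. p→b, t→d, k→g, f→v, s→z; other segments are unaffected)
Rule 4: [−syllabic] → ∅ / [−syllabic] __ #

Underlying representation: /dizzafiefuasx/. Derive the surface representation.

Rule 1 (stop-cluster i-epenthesis): no segment meets the environment; /dizzafiefuasx/ is unchanged.
Rule 2 (degemination): /zz/ is a geminate; the first /z/ deletes. /dizzafiefuasx/ → dizafiefuasx.
Rule 3 (intervocalic voicing): /f/ is a voiceless obstruent between vowels /a/ and /i/, so it voices to [v]. /f/ is a voiceless obstruent between vowels /e/ and /u/, so it voices to [v]. /dizafiefuasx/ → dizavievuasx.
Rule 4 (final cluster simplification): /x/ is the second consonant of a word-final cluster /sx/, so it deletes. /dizavievuasx/ → dizavievuas.

dizavievuas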